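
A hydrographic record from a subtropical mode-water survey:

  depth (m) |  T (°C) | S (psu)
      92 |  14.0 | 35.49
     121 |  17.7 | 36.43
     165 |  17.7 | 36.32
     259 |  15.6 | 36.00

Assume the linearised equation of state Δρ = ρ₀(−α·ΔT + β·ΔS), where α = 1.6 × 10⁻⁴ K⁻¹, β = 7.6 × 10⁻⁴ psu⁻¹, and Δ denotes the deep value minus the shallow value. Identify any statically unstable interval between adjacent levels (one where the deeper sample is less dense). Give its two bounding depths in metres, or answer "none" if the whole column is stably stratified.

Evaluate Δρ/ρ₀ = −αΔT + βΔS across each adjacent pair:
  92–121 m: −αΔT+βΔS = −(1.6 × 10⁻⁴)(+3.7)+(7.6 × 10⁻⁴)(+0.94) = 1.2 × 10⁻⁴ → stable
  121–165 m: −αΔT+βΔS = −(1.6 × 10⁻⁴)(+0.0)+(7.6 × 10⁻⁴)(-0.11) = -8.4 × 10⁻⁵ → UNSTABLE
  165–259 m: −αΔT+βΔS = −(1.6 × 10⁻⁴)(-2.1)+(7.6 × 10⁻⁴)(-0.32) = 9.3 × 10⁻⁵ → stable
The 121–165 m interval has Δρ < 0: lighter water underlies denser water.

121–165 m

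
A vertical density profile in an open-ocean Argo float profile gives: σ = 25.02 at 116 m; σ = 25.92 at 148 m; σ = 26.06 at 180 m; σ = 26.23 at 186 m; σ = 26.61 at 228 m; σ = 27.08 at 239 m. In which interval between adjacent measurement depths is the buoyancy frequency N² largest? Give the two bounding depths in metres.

Compute the density gradient over each adjacent pair:
  116–148 m: Δρ/Δz = 0.90/32 = 0.028 kg m⁻⁴
  148–180 m: Δρ/Δz = 0.14/32 = 4.4 × 10⁻³ kg m⁻⁴
  180–186 m: Δρ/Δz = 0.17/6 = 0.028 kg m⁻⁴
  186–228 m: Δρ/Δz = 0.38/42 = 9.0 × 10⁻³ kg m⁻⁴
  228–239 m: Δρ/Δz = 0.47/11 = 0.043 kg m⁻⁴
The largest gradient is in the 228–239 m interval — the pycnocline.

228–239 m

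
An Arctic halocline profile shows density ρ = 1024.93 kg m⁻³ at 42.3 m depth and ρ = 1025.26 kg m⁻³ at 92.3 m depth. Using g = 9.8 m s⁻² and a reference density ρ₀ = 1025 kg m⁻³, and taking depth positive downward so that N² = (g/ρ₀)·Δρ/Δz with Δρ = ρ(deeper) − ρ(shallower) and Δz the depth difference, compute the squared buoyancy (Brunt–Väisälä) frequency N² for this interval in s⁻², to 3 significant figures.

6.31 × 10⁻⁵ s⁻²

Δρ = 1025.26 − 1024.93 = 0.33 kg m⁻³ over Δz = 92.3 − 42.3 = 50 m.
N² = (9.8/1025) × (0.33/50) = 6.3102 × 10⁻⁵ s⁻² ≈ 6.31 × 10⁻⁵ s⁻².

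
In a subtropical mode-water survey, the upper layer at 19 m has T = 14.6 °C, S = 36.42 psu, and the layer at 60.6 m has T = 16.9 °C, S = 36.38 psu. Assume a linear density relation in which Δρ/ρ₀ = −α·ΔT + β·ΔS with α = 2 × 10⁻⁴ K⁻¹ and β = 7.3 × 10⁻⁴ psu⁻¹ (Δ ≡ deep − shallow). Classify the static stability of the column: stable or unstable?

unstable

ΔT = 16.9 − 14.6 = +2.3 K and ΔS = 36.38 − 36.42 = -0.04 psu (deep − shallow).
−αΔT = -4.60 × 10⁻⁴; βΔS = -2.92 × 10⁻⁵; sum Δρ/ρ₀ = -4.892 × 10⁻⁴.
Δρ/ρ₀ < 0, so Δρ < 0: deeper water is lighter → statically unstable; the column would overturn.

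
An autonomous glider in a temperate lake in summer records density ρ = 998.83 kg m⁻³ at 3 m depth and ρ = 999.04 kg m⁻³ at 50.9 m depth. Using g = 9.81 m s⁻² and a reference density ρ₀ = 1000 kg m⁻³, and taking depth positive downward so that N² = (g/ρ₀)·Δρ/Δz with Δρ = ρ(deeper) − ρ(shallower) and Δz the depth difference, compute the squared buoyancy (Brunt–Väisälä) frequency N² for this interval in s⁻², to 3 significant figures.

Δρ = 999.04 − 998.83 = 0.21 kg m⁻³ over Δz = 50.9 − 3 = 47.9 m.
N² = (9.81/1000) × (0.21/47.9) = 4.3008 × 10⁻⁵ s⁻² ≈ 4.30 × 10⁻⁵ s⁻².

4.30 × 10⁻⁵ s⁻²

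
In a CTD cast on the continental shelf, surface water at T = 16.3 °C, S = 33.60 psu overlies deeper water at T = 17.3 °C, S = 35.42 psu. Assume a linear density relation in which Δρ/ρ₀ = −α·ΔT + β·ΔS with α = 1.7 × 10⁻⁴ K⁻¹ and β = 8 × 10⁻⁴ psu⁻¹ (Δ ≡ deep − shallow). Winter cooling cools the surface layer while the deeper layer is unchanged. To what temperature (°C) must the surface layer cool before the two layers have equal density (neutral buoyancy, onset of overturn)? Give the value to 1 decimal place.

Neutral buoyancy requires Δρ = 0, i.e. −α(T_deep − T_surf′) + β(S_deep − S_surf) = 0.
T_surf′ = T_deep − (β/α)·ΔS = 17.3 − (8 × 10⁻⁴/1.7 × 10⁻⁴)·(+1.82) = 8.735 °C.
Cooling required: 16.3 − (8.735) = 7.565 °C.

8.7 °C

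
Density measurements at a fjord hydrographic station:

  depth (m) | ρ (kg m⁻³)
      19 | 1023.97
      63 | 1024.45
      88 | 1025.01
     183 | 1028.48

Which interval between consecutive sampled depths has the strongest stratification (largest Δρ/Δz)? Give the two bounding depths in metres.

Compute the density gradient over each adjacent pair:
  19–63 m: Δρ/Δz = 0.48/44 = 0.011 kg m⁻⁴
  63–88 m: Δρ/Δz = 0.56/25 = 0.022 kg m⁻⁴
  88–183 m: Δρ/Δz = 3.47/95 = 0.037 kg m⁻⁴
The largest gradient is in the 88–183 m interval — the pycnocline.

88–183 m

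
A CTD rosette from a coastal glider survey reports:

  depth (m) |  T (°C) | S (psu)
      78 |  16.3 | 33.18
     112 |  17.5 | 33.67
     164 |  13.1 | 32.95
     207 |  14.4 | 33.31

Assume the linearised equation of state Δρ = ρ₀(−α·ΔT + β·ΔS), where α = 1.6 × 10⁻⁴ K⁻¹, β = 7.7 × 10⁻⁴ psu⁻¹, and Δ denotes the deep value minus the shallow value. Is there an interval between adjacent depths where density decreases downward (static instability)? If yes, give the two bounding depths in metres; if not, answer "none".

Evaluate Δρ/ρ₀ = −αΔT + βΔS across each adjacent pair:
  78–112 m: −αΔT+βΔS = −(1.6 × 10⁻⁴)(+1.2)+(7.7 × 10⁻⁴)(+0.49) = 1.9 × 10⁻⁴ → stable
  112–164 m: −αΔT+βΔS = −(1.6 × 10⁻⁴)(-4.4)+(7.7 × 10⁻⁴)(-0.72) = 1.5 × 10⁻⁴ → stable
  164–207 m: −αΔT+βΔS = −(1.6 × 10⁻⁴)(+1.3)+(7.7 × 10⁻⁴)(+0.36) = 6.9 × 10⁻⁵ → stable
Every interval has Δρ > 0: the column is stably stratified throughout.

none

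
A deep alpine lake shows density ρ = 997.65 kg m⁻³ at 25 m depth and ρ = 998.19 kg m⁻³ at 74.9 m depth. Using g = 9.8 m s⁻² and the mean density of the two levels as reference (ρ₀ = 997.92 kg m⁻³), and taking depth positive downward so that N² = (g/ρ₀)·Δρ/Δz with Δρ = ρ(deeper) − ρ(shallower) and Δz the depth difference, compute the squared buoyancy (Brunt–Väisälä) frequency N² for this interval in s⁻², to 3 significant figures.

1.06 × 10⁻⁴ s⁻²

Δρ = 998.19 − 997.65 = 0.54 kg m⁻³ over Δz = 74.9 − 25 = 49.9 m.
N² = (9.8/997.92) × (0.54/49.9) = 1.0627 × 10⁻⁴ s⁻² ≈ 1.06 × 10⁻⁴ s⁻².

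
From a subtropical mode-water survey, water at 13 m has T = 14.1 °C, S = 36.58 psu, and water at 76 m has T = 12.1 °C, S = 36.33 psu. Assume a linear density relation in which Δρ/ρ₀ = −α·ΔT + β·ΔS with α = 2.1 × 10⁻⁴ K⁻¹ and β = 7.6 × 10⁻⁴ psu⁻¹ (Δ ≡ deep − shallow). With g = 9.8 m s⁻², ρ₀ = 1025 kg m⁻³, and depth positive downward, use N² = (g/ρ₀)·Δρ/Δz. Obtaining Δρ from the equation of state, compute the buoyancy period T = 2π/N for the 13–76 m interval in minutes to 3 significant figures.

17.5 min

ΔT = -2.0 K, ΔS = -0.25 psu (deep − shallow).
Δρ/ρ₀ = −αΔT + βΔS = 4.20 × 10⁻⁴ − 1.90 × 10⁻⁴ = 2.30 × 10⁻⁴, so Δρ ≈ 0.2358 kg m⁻³.
N² = (g/ρ₀)·Δρ/Δz = g·(Δρ/ρ₀)/Δz = 9.8 × 2.30 × 10⁻⁴ / 63 = 3.5778 × 10⁻⁵ s⁻².
N = √(3.5778 × 10⁻⁵) = 5.9815 × 10⁻³ rad s⁻¹ → T = 2π/N = 1.0504 × 10³ s = 17.507 min ≈ 17.5 min.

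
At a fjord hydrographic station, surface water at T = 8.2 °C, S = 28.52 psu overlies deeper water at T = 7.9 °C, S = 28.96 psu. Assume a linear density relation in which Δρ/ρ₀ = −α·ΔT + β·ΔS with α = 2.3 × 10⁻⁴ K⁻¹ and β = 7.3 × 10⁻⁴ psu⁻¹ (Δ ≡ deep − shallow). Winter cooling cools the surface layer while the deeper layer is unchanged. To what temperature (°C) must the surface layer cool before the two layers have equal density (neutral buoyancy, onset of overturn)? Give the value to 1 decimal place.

Neutral buoyancy requires Δρ = 0, i.e. −α(T_deep − T_surf′) + β(S_deep − S_surf) = 0.
T_surf′ = T_deep − (β/α)·ΔS = 7.9 − (7.3 × 10⁻⁴/2.3 × 10⁻⁴)·(+0.44) = 6.503 °C.
Cooling required: 8.2 − (6.503) = 1.697 °C.

6.5 °C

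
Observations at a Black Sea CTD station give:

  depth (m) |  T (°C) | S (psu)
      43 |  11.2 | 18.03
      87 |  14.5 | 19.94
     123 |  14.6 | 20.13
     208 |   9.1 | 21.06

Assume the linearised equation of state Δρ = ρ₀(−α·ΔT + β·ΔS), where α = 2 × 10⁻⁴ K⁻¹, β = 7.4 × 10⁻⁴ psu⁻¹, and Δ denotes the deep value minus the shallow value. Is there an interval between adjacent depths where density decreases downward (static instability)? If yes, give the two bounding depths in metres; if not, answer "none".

Evaluate Δρ/ρ₀ = −αΔT + βΔS across each adjacent pair:
  43–87 m: −αΔT+βΔS = −(2 × 10⁻⁴)(+3.3)+(7.4 × 10⁻⁴)(+1.91) = 7.5 × 10⁻⁴ → stable
  87–123 m: −αΔT+βΔS = −(2 × 10⁻⁴)(+0.1)+(7.4 × 10⁻⁴)(+0.19) = 1.2 × 10⁻⁴ → stable
  123–208 m: −αΔT+βΔS = −(2 × 10⁻⁴)(-5.5)+(7.4 × 10⁻⁴)(+0.93) = 1.8 × 10⁻³ → stable
Every interval has Δρ > 0: the column is stably stratified throughout.

none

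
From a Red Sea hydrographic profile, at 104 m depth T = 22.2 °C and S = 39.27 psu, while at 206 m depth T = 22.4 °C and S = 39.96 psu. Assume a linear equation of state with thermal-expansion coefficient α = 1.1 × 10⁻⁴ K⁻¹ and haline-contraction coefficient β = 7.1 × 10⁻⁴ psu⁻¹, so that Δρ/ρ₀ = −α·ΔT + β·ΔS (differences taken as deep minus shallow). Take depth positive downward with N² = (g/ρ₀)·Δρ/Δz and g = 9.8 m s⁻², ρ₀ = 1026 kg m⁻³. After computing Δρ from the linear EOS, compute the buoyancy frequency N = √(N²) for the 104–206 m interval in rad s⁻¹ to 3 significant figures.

6.70 × 10⁻³ rad s⁻¹

ΔT = +0.2 K, ΔS = +0.69 psu (deep − shallow).
Δρ/ρ₀ = −αΔT + βΔS = -2.20 × 10⁻⁵ + 4.899 × 10⁻⁴ = 4.679 × 10⁻⁴, so Δρ ≈ 0.4801 kg m⁻³.
N² = (g/ρ₀)·Δρ/Δz = g·(Δρ/ρ₀)/Δz = 9.8 × 4.679 × 10⁻⁴ / 102 = 4.4955 × 10⁻⁵ s⁻².
N = √(4.4955 × 10⁻⁵) = 6.7048 × 10⁻³ rad s⁻¹ ≈ 6.70 × 10⁻³ rad s⁻¹.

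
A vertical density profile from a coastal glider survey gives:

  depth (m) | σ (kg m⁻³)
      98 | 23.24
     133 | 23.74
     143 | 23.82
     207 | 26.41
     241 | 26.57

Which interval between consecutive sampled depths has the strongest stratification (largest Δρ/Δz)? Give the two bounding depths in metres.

143–207 m

Compute the density gradient over each adjacent pair:
  98–133 m: Δρ/Δz = 0.50/35 = 0.014 kg m⁻⁴
  133–143 m: Δρ/Δz = 0.08/10 = 8.0 × 10⁻³ kg m⁻⁴
  143–207 m: Δρ/Δz = 2.59/64 = 0.040 kg m⁻⁴
  207–241 m: Δρ/Δz = 0.16/34 = 4.7 × 10⁻³ kg m⁻⁴
The largest gradient is in the 143–207 m interval — the pycnocline.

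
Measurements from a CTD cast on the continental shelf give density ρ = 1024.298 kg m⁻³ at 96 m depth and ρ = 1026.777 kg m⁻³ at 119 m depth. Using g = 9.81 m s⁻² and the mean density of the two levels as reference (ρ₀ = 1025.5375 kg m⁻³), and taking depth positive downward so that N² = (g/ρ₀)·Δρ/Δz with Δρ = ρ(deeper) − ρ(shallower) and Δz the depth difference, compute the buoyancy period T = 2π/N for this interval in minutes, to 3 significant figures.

3.26 min

Δρ = 1026.777 − 1024.298 = 2.479 kg m⁻³ over Δz = 119 − 96 = 23 m.
N² = (9.81/1025.5375) × (2.479/23) = 1.0310 × 10⁻³ s⁻².
N = √(1.0310 × 10⁻³) = 0.032109 rad s⁻¹, so T = 2π/N = 195.68 s = 3.2613 min ≈ 3.26 min.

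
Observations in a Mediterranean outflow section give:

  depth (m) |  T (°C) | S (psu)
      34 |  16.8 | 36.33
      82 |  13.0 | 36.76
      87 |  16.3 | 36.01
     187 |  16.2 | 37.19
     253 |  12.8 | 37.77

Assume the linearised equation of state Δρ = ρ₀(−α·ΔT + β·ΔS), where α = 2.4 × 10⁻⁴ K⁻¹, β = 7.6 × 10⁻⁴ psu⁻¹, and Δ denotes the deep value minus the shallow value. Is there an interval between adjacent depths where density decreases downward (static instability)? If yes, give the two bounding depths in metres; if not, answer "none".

82–87 m

Evaluate Δρ/ρ₀ = −αΔT + βΔS across each adjacent pair:
  34–82 m: −αΔT+βΔS = −(2.4 × 10⁻⁴)(-3.8)+(7.6 × 10⁻⁴)(+0.43) = 1.2 × 10⁻³ → stable
  82–87 m: −αΔT+βΔS = −(2.4 × 10⁻⁴)(+3.3)+(7.6 × 10⁻⁴)(-0.75) = -1.4 × 10⁻³ → UNSTABLE
  87–187 m: −αΔT+βΔS = −(2.4 × 10⁻⁴)(-0.1)+(7.6 × 10⁻⁴)(+1.18) = 9.2 × 10⁻⁴ → stable
  187–253 m: −αΔT+βΔS = −(2.4 × 10⁻⁴)(-3.4)+(7.6 × 10⁻⁴)(+0.58) = 1.3 × 10⁻³ → stable
The 82–87 m interval has Δρ < 0: lighter water underlies denser water.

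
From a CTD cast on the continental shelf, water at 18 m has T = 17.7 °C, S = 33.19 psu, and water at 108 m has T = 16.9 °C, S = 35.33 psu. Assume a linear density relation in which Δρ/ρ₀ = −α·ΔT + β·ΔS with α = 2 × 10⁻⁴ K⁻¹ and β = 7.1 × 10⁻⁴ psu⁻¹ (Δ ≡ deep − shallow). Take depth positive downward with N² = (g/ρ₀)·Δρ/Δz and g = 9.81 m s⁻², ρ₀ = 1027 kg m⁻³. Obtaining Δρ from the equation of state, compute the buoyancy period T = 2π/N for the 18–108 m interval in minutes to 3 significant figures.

7.74 min

ΔT = -0.8 K, ΔS = +2.14 psu (deep − shallow).
Δρ/ρ₀ = −αΔT + βΔS = 1.60 × 10⁻⁴ + 1.5194 × 10⁻³ = 1.6794 × 10⁻³, so Δρ ≈ 1.725 kg m⁻³.
N² = (g/ρ₀)·Δρ/Δz = g·(Δρ/ρ₀)/Δz = 9.81 × 1.6794 × 10⁻³ / 90 = 1.8305 × 10⁻⁴ s⁻².
N = √(1.8305 × 10⁻⁴) = 0.013530 rad s⁻¹ → T = 2π/N = 464.39 s = 7.7398 min ≈ 7.74 min.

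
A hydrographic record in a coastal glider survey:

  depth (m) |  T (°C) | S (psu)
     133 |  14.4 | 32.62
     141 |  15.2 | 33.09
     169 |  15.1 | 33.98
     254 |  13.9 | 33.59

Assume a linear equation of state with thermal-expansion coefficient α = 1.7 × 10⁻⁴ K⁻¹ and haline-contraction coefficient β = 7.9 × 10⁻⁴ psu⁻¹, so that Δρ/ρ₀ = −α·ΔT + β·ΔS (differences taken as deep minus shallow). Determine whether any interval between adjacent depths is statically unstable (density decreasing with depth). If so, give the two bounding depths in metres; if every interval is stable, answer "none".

169–254 m

Evaluate Δρ/ρ₀ = −αΔT + βΔS across each adjacent pair:
  133–141 m: −αΔT+βΔS = −(1.7 × 10⁻⁴)(+0.8)+(7.9 × 10⁻⁴)(+0.47) = 2.4 × 10⁻⁴ → stable
  141–169 m: −αΔT+βΔS = −(1.7 × 10⁻⁴)(-0.1)+(7.9 × 10⁻⁴)(+0.89) = 7.2 × 10⁻⁴ → stable
  169–254 m: −αΔT+βΔS = −(1.7 × 10⁻⁴)(-1.2)+(7.9 × 10⁻⁴)(-0.39) = -1.0 × 10⁻⁴ → UNSTABLE
The 169–254 m interval has Δρ < 0: lighter water underlies denser water.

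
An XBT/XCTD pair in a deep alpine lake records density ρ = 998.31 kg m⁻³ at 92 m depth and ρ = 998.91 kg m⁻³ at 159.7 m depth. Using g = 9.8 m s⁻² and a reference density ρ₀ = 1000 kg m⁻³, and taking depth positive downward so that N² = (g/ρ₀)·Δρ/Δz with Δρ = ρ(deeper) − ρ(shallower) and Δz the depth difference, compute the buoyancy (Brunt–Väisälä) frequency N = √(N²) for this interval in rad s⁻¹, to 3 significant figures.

9.32 × 10⁻³ rad s⁻¹

Δρ = 998.91 − 998.31 = 0.60 kg m⁻³ over Δz = 159.7 − 92 = 67.7 m.
N² = (9.8/1000) × (0.60/67.7) = 8.6854 × 10⁻⁵ s⁻².
N = √(8.6854 × 10⁻⁵) = 9.3195 × 10⁻³ rad s⁻¹ ≈ 9.32 × 10⁻³ rad s⁻¹.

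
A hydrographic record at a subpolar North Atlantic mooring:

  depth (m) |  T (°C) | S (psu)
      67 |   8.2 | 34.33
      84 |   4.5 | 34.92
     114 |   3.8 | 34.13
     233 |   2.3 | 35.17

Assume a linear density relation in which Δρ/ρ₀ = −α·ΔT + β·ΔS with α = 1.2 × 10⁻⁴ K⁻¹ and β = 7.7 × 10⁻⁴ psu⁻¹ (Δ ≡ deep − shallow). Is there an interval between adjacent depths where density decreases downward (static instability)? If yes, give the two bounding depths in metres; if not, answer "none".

Evaluate Δρ/ρ₀ = −αΔT + βΔS across each adjacent pair:
  67–84 m: −αΔT+βΔS = −(1.2 × 10⁻⁴)(-3.7)+(7.7 × 10⁻⁴)(+0.59) = 9.0 × 10⁻⁴ → stable
  84–114 m: −αΔT+βΔS = −(1.2 × 10⁻⁴)(-0.7)+(7.7 × 10⁻⁴)(-0.79) = -5.2 × 10⁻⁴ → UNSTABLE
  114–233 m: −αΔT+βΔS = −(1.2 × 10⁻⁴)(-1.5)+(7.7 × 10⁻⁴)(+1.04) = 9.8 × 10⁻⁴ → stable
The 84–114 m interval has Δρ < 0: lighter water underlies denser water.

84–114 m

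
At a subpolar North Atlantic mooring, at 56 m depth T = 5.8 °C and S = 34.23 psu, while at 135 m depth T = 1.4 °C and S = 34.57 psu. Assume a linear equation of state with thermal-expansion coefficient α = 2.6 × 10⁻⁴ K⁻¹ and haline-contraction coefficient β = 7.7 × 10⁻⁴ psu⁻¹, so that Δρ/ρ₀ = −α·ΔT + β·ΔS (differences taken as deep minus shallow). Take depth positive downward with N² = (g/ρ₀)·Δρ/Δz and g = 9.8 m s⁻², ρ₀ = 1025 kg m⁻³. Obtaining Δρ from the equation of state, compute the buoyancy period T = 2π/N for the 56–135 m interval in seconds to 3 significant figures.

476 s

ΔT = -4.4 K, ΔS = +0.34 psu (deep − shallow).
Δρ/ρ₀ = −αΔT + βΔS = 1.144 × 10⁻³ + 2.618 × 10⁻⁴ = 1.4058 × 10⁻³, so Δρ ≈ 1.441 kg m⁻³.
N² = (g/ρ₀)·Δρ/Δz = g·(Δρ/ρ₀)/Δz = 9.8 × 1.4058 × 10⁻³ / 79 = 1.7439 × 10⁻⁴ s⁻².
N = √(1.7439 × 10⁻⁴) = 0.013206 rad s⁻¹ → T = 2π/N = 475.78 s ≈ 476 s.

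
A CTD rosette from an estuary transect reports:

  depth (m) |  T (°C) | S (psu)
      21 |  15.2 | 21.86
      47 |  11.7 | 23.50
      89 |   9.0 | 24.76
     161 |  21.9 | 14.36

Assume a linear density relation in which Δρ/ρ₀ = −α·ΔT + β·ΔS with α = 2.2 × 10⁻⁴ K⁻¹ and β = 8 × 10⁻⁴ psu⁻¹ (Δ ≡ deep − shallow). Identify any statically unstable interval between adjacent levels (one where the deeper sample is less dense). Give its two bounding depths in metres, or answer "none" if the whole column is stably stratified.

89–161 m

Evaluate Δρ/ρ₀ = −αΔT + βΔS across each adjacent pair:
  21–47 m: −αΔT+βΔS = −(2.2 × 10⁻⁴)(-3.5)+(8 × 10⁻⁴)(+1.64) = 2.1 × 10⁻³ → stable
  47–89 m: −αΔT+βΔS = −(2.2 × 10⁻⁴)(-2.7)+(8 × 10⁻⁴)(+1.26) = 1.6 × 10⁻³ → stable
  89–161 m: −αΔT+βΔS = −(2.2 × 10⁻⁴)(+12.9)+(8 × 10⁻⁴)(-10.40) = -0.011 → UNSTABLE
The 89–161 m interval has Δρ < 0: lighter water underlies denser water.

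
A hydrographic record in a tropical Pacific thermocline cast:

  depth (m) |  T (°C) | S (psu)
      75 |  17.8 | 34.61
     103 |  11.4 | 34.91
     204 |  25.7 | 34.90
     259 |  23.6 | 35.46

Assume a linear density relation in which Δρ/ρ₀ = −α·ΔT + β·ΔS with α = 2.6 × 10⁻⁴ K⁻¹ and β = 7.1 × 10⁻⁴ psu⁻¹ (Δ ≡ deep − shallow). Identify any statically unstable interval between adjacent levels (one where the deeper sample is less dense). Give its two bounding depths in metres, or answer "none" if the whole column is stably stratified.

103–204 m

Evaluate Δρ/ρ₀ = −αΔT + βΔS across each adjacent pair:
  75–103 m: −αΔT+βΔS = −(2.6 × 10⁻⁴)(-6.4)+(7.1 × 10⁻⁴)(+0.30) = 1.9 × 10⁻³ → stable
  103–204 m: −αΔT+βΔS = −(2.6 × 10⁻⁴)(+14.3)+(7.1 × 10⁻⁴)(-0.01) = -3.7 × 10⁻³ → UNSTABLE
  204–259 m: −αΔT+βΔS = −(2.6 × 10⁻⁴)(-2.1)+(7.1 × 10⁻⁴)(+0.56) = 9.4 × 10⁻⁴ → stable
The 103–204 m interval has Δρ < 0: lighter water underlies denser water.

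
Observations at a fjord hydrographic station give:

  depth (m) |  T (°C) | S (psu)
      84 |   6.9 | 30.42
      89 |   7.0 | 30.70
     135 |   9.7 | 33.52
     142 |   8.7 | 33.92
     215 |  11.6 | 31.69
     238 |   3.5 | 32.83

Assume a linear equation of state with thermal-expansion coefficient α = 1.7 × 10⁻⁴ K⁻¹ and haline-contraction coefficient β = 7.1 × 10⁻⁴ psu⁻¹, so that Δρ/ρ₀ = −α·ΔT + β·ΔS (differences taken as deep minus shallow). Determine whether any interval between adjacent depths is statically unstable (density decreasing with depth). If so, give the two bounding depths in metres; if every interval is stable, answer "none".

Evaluate Δρ/ρ₀ = −αΔT + βΔS across each adjacent pair:
  84–89 m: −αΔT+βΔS = −(1.7 × 10⁻⁴)(+0.1)+(7.1 × 10⁻⁴)(+0.28) = 1.8 × 10⁻⁴ → stable
  89–135 m: −αΔT+βΔS = −(1.7 × 10⁻⁴)(+2.7)+(7.1 × 10⁻⁴)(+2.82) = 1.5 × 10⁻³ → stable
  135–142 m: −αΔT+βΔS = −(1.7 × 10⁻⁴)(-1.0)+(7.1 × 10⁻⁴)(+0.40) = 4.5 × 10⁻⁴ → stable
  142–215 m: −αΔT+βΔS = −(1.7 × 10⁻⁴)(+2.9)+(7.1 × 10⁻⁴)(-2.23) = -2.1 × 10⁻³ → UNSTABLE
  215–238 m: −αΔT+βΔS = −(1.7 × 10⁻⁴)(-8.1)+(7.1 × 10⁻⁴)(+1.14) = 2.2 × 10⁻³ → stable
The 142–215 m interval has Δρ < 0: lighter water underlies denser water.

142–215 m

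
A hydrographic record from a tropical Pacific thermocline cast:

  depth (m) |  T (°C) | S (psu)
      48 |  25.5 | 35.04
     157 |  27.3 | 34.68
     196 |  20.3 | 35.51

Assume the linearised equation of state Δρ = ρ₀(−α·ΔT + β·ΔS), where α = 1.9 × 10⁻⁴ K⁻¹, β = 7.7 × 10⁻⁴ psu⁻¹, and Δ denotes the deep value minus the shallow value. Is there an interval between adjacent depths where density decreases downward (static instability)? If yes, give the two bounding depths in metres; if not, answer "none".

Evaluate Δρ/ρ₀ = −αΔT + βΔS across each adjacent pair:
  48–157 m: −αΔT+βΔS = −(1.9 × 10⁻⁴)(+1.8)+(7.7 × 10⁻⁴)(-0.36) = -6.2 × 10⁻⁴ → UNSTABLE
  157–196 m: −αΔT+βΔS = −(1.9 × 10⁻⁴)(-7.0)+(7.7 × 10⁻⁴)(+0.83) = 2.0 × 10⁻³ → stable
The 48–157 m interval has Δρ < 0: lighter water underlies denser water.

48–157 m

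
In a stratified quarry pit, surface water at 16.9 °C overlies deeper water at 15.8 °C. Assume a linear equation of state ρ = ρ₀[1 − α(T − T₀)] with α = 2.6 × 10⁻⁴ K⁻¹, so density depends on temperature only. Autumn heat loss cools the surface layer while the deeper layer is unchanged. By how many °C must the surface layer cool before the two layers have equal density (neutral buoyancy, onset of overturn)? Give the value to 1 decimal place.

1.1 °C

With temperature the only control, equal density requires T_surf′ = T_deep.
T_surf′ = 15.8 °C.
Cooling required: 16.9 − 15.8 = 1.1 °C.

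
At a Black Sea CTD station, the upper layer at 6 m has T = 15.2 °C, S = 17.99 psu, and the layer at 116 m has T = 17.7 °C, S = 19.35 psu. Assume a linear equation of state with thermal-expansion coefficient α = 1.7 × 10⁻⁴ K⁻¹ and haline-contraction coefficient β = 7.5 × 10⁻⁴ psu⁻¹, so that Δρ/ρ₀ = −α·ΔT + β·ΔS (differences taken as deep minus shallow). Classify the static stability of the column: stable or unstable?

ΔT = 17.7 − 15.2 = +2.5 K and ΔS = 19.35 − 17.99 = +1.36 psu (deep − shallow).
−αΔT = -4.25 × 10⁻⁴; βΔS = 1.02 × 10⁻³; sum Δρ/ρ₀ = 5.95 × 10⁻⁴.
Δρ/ρ₀ > 0, so Δρ > 0: deeper water is denser → statically stable.

stable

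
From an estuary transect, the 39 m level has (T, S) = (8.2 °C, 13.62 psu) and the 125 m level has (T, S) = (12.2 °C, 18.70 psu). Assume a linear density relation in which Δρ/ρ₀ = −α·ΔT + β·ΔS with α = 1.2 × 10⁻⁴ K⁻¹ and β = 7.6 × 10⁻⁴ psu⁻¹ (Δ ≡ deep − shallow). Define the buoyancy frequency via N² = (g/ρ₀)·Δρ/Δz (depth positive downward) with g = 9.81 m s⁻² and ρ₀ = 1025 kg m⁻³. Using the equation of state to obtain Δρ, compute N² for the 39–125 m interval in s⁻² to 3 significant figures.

ΔT = +4.0 K, ΔS = +5.08 psu (deep − shallow).
Δρ/ρ₀ = −αΔT + βΔS = -4.80 × 10⁻⁴ + 3.8608 × 10⁻³ = 3.3808 × 10⁻³, so Δρ ≈ 3.465 kg m⁻³.
N² = (g/ρ₀)·Δρ/Δz = g·(Δρ/ρ₀)/Δz = 9.81 × 3.3808 × 10⁻³ / 86 = 3.8565 × 10⁻⁴ s⁻² ≈ 3.86 × 10⁻⁴ s⁻².

3.86 × 10⁻⁴ s⁻²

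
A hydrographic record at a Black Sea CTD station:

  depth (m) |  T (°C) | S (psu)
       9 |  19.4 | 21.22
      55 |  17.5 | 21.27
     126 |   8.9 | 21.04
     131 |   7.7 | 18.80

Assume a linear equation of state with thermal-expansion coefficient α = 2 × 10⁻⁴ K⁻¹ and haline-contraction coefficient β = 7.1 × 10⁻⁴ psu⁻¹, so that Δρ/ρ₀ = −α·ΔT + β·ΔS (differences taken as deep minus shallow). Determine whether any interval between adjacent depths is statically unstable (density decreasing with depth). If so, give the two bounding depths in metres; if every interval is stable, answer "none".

126–131 m

Evaluate Δρ/ρ₀ = −αΔT + βΔS across each adjacent pair:
  9–55 m: −αΔT+βΔS = −(2 × 10⁻⁴)(-1.9)+(7.1 × 10⁻⁴)(+0.05) = 4.2 × 10⁻⁴ → stable
  55–126 m: −αΔT+βΔS = −(2 × 10⁻⁴)(-8.6)+(7.1 × 10⁻⁴)(-0.23) = 1.6 × 10⁻³ → stable
  126–131 m: −αΔT+βΔS = −(2 × 10⁻⁴)(-1.2)+(7.1 × 10⁻⁴)(-2.24) = -1.4 × 10⁻³ → UNSTABLE
The 126–131 m interval has Δρ < 0: lighter water underlies denser water.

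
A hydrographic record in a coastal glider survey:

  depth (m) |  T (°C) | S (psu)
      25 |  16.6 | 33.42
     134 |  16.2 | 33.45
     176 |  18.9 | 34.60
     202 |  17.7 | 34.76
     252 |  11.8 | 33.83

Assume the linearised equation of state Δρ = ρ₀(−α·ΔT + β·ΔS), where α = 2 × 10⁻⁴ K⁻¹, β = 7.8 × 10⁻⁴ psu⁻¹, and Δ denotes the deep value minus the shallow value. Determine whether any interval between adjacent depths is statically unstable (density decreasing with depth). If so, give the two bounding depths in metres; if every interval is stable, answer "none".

none

Evaluate Δρ/ρ₀ = −αΔT + βΔS across each adjacent pair:
  25–134 m: −αΔT+βΔS = −(2 × 10⁻⁴)(-0.4)+(7.8 × 10⁻⁴)(+0.03) = 1.0 × 10⁻⁴ → stable
  134–176 m: −αΔT+βΔS = −(2 × 10⁻⁴)(+2.7)+(7.8 × 10⁻⁴)(+1.15) = 3.6 × 10⁻⁴ → stable
  176–202 m: −αΔT+βΔS = −(2 × 10⁻⁴)(-1.2)+(7.8 × 10⁻⁴)(+0.16) = 3.6 × 10⁻⁴ → stable
  202–252 m: −αΔT+βΔS = −(2 × 10⁻⁴)(-5.9)+(7.8 × 10⁻⁴)(-0.93) = 4.5 × 10⁻⁴ → stable
Every interval has Δρ > 0: the column is stably stratified throughout.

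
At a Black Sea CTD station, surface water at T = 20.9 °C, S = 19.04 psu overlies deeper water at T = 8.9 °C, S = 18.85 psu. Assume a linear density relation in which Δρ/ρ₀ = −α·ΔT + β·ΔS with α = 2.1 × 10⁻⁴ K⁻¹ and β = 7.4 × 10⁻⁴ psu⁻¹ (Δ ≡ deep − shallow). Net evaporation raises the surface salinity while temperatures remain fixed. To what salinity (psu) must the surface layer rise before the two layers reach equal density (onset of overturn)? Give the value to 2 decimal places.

22.26 psu

Neutral buoyancy requires −α(T_deep − T_surf) + β(S_deep − S_surf′) = 0.
S_surf′ = S_deep − (α/β)·ΔT = 18.85 − (2.1 × 10⁻⁴/7.4 × 10⁻⁴)·(-12.0) = 22.2554 psu.
Increase required: 22.2554 − 19.04 = 3.2154 psu.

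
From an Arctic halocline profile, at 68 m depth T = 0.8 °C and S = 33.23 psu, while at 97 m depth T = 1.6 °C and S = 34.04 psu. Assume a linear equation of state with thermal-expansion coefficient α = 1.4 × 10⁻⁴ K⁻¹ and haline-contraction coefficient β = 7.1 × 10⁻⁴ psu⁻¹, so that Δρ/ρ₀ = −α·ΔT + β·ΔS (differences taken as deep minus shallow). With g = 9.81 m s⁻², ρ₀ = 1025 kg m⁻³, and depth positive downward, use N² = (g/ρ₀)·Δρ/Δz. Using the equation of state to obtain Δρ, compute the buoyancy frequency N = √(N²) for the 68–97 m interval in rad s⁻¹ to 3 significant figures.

ΔT = +0.8 K, ΔS = +0.81 psu (deep − shallow).
Δρ/ρ₀ = −αΔT + βΔS = -1.12 × 10⁻⁴ + 5.751 × 10⁻⁴ = 4.631 × 10⁻⁴, so Δρ ≈ 0.4747 kg m⁻³.
N² = (g/ρ₀)·Δρ/Δz = g·(Δρ/ρ₀)/Δz = 9.81 × 4.631 × 10⁻⁴ / 29 = 1.5666 × 10⁻⁴ s⁻².
N = √(1.5666 × 10⁻⁴) = 0.012516 rad s⁻¹ ≈ 0.0125 rad s⁻¹.

0.0125 rad s⁻¹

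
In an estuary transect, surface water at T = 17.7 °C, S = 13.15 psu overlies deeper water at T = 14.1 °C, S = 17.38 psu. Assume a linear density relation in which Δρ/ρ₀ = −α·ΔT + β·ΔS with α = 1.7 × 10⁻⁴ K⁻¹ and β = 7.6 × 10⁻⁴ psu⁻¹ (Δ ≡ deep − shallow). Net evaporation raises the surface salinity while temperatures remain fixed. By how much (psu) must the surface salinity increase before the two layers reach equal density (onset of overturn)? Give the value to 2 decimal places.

Neutral buoyancy requires −α(T_deep − T_surf) + β(S_deep − S_surf′) = 0.
S_surf′ = S_deep − (α/β)·ΔT = 17.38 − (1.7 × 10⁻⁴/7.6 × 10⁻⁴)·(-3.6) = 18.1853 psu.
Increase required: 18.1853 − 13.15 = 5.0353 psu.

5.04 psu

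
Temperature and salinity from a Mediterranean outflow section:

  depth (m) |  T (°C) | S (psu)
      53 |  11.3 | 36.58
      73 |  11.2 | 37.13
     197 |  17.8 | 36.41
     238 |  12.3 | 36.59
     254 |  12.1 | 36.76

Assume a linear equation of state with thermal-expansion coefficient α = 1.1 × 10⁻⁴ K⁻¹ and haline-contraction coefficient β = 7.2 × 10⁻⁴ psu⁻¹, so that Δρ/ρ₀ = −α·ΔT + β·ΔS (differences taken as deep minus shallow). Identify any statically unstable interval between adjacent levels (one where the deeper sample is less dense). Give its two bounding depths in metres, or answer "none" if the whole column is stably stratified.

73–197 m

Evaluate Δρ/ρ₀ = −αΔT + βΔS across each adjacent pair:
  53–73 m: −αΔT+βΔS = −(1.1 × 10⁻⁴)(-0.1)+(7.2 × 10⁻⁴)(+0.55) = 4.1 × 10⁻⁴ → stable
  73–197 m: −αΔT+βΔS = −(1.1 × 10⁻⁴)(+6.6)+(7.2 × 10⁻⁴)(-0.72) = -1.2 × 10⁻³ → UNSTABLE
  197–238 m: −αΔT+βΔS = −(1.1 × 10⁻⁴)(-5.5)+(7.2 × 10⁻⁴)(+0.18) = 7.3 × 10⁻⁴ → stable
  238–254 m: −αΔT+βΔS = −(1.1 × 10⁻⁴)(-0.2)+(7.2 × 10⁻⁴)(+0.17) = 1.4 × 10⁻⁴ → stable
The 73–197 m interval has Δρ < 0: lighter water underlies denser water.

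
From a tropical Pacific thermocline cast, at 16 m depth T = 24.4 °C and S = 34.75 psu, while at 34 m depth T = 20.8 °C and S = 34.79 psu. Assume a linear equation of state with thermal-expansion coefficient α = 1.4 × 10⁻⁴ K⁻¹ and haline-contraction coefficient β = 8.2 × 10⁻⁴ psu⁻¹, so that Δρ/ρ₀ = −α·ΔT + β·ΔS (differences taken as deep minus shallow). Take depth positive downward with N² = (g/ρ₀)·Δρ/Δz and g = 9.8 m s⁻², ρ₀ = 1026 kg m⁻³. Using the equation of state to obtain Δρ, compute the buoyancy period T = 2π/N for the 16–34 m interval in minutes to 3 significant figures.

ΔT = -3.6 K, ΔS = +0.04 psu (deep − shallow).
Δρ/ρ₀ = −αΔT + βΔS = 5.04 × 10⁻⁴ + 3.28 × 10⁻⁵ = 5.368 × 10⁻⁴, so Δρ ≈ 0.5508 kg m⁻³.
N² = (g/ρ₀)·Δρ/Δz = g·(Δρ/ρ₀)/Δz = 9.8 × 5.368 × 10⁻⁴ / 18 = 2.9226 × 10⁻⁴ s⁻².
N = √(2.9226 × 10⁻⁴) = 0.017096 rad s⁻¹ → T = 2π/N = 367.52 s = 6.1253 min ≈ 6.13 min.

6.13 min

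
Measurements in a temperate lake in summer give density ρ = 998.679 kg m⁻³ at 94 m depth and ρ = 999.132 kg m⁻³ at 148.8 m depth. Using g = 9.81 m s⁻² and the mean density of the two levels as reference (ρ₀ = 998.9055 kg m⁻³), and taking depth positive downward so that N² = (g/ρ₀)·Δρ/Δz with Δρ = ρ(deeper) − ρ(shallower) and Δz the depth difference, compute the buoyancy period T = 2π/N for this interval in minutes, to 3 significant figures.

11.6 min

Δρ = 999.132 − 998.679 = 0.453 kg m⁻³ over Δz = 148.8 − 94 = 54.8 m.
N² = (9.81/998.9055) × (0.453/54.8) = 8.1182 × 10⁻⁵ s⁻².
N = √(8.1182 × 10⁻⁵) = 9.0101 × 10⁻³ rad s⁻¹, so T = 2π/N = 697.35 s = 11.623 min ≈ 11.6 min.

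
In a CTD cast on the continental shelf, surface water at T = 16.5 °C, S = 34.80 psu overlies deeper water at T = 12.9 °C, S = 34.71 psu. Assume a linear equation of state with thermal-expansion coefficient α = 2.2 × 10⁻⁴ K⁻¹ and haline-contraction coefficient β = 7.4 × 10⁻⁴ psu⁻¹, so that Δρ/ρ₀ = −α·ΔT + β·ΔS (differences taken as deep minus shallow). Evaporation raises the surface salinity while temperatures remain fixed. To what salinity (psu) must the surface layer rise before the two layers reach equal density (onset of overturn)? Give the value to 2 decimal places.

35.78 psu

Neutral buoyancy requires −α(T_deep − T_surf) + β(S_deep − S_surf′) = 0.
S_surf′ = S_deep − (α/β)·ΔT = 34.71 − (2.2 × 10⁻⁴/7.4 × 10⁻⁴)·(-3.6) = 35.7803 psu.
Increase required: 35.7803 − 34.80 = 0.9803 psu.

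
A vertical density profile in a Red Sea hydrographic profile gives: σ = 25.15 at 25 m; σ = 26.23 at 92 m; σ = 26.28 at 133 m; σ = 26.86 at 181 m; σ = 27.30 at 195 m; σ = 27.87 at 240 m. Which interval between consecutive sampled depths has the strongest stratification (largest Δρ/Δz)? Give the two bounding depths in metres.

181–195 m

Compute the density gradient over each adjacent pair:
  25–92 m: Δρ/Δz = 1.08/67 = 0.016 kg m⁻⁴
  92–133 m: Δρ/Δz = 0.05/41 = 1.2 × 10⁻³ kg m⁻⁴
  133–181 m: Δρ/Δz = 0.58/48 = 0.012 kg m⁻⁴
  181–195 m: Δρ/Δz = 0.44/14 = 0.031 kg m⁻⁴
  195–240 m: Δρ/Δz = 0.57/45 = 0.013 kg m⁻⁴
The largest gradient is in the 181–195 m interval — the pycnocline.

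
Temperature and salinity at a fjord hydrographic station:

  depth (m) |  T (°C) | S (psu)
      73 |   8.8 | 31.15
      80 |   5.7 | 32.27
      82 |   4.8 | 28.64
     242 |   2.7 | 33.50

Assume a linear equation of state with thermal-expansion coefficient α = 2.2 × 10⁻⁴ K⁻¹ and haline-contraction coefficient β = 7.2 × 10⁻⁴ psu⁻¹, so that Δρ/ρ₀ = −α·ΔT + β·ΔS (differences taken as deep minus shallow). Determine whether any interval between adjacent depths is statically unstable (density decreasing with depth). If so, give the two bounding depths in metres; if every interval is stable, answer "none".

80–82 m

Evaluate Δρ/ρ₀ = −αΔT + βΔS across each adjacent pair:
  73–80 m: −αΔT+βΔS = −(2.2 × 10⁻⁴)(-3.1)+(7.2 × 10⁻⁴)(+1.12) = 1.5 × 10⁻³ → stable
  80–82 m: −αΔT+βΔS = −(2.2 × 10⁻⁴)(-0.9)+(7.2 × 10⁻⁴)(-3.63) = -2.4 × 10⁻³ → UNSTABLE
  82–242 m: −αΔT+βΔS = −(2.2 × 10⁻⁴)(-2.1)+(7.2 × 10⁻⁴)(+4.86) = 4.0 × 10⁻³ → stable
The 80–82 m interval has Δρ < 0: lighter water underlies denser water.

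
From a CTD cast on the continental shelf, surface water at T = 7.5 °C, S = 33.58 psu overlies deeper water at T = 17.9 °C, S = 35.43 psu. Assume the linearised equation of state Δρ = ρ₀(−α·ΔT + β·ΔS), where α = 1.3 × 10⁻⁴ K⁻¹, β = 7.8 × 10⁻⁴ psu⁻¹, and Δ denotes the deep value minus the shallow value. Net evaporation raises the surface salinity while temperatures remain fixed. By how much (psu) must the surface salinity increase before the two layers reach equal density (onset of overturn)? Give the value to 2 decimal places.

Neutral buoyancy requires −α(T_deep − T_surf) + β(S_deep − S_surf′) = 0.
S_surf′ = S_deep − (α/β)·ΔT = 35.43 − (1.3 × 10⁻⁴/7.8 × 10⁻⁴)·(+10.4) = 33.6967 psu.
Increase required: 33.6967 − 33.58 = 0.1167 psu.

0.12 psu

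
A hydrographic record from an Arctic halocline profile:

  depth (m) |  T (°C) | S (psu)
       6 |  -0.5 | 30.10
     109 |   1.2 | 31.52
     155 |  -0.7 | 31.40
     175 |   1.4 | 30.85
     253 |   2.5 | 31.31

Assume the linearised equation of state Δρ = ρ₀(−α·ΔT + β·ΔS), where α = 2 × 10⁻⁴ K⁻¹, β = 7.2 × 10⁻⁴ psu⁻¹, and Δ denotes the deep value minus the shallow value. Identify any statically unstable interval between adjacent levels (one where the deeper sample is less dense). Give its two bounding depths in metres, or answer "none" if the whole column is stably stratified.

Evaluate Δρ/ρ₀ = −αΔT + βΔS across each adjacent pair:
  6–109 m: −αΔT+βΔS = −(2 × 10⁻⁴)(+1.7)+(7.2 × 10⁻⁴)(+1.42) = 6.8 × 10⁻⁴ → stable
  109–155 m: −αΔT+βΔS = −(2 × 10⁻⁴)(-1.9)+(7.2 × 10⁻⁴)(-0.12) = 2.9 × 10⁻⁴ → stable
  155–175 m: −αΔT+βΔS = −(2 × 10⁻⁴)(+2.1)+(7.2 × 10⁻⁴)(-0.55) = -8.2 × 10⁻⁴ → UNSTABLE
  175–253 m: −αΔT+βΔS = −(2 × 10⁻⁴)(+1.1)+(7.2 × 10⁻⁴)(+0.46) = 1.1 × 10⁻⁴ → stable
The 155–175 m interval has Δρ < 0: lighter water underlies denser water.

155–175 m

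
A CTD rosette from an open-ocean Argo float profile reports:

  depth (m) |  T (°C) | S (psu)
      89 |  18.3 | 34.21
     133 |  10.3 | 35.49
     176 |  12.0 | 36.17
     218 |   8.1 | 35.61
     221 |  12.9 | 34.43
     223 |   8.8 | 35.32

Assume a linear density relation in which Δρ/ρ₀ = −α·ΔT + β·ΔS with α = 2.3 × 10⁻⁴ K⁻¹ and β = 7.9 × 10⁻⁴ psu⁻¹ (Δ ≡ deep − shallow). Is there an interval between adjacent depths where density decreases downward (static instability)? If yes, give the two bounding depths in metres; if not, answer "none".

218–221 m

Evaluate Δρ/ρ₀ = −αΔT + βΔS across each adjacent pair:
  89–133 m: −αΔT+βΔS = −(2.3 × 10⁻⁴)(-8.0)+(7.9 × 10⁻⁴)(+1.28) = 2.9 × 10⁻³ → stable
  133–176 m: −αΔT+βΔS = −(2.3 × 10⁻⁴)(+1.7)+(7.9 × 10⁻⁴)(+0.68) = 1.5 × 10⁻⁴ → stable
  176–218 m: −αΔT+βΔS = −(2.3 × 10⁻⁴)(-3.9)+(7.9 × 10⁻⁴)(-0.56) = 4.5 × 10⁻⁴ → stable
  218–221 m: −αΔT+βΔS = −(2.3 × 10⁻⁴)(+4.8)+(7.9 × 10⁻⁴)(-1.18) = -2.0 × 10⁻³ → UNSTABLE
  221–223 m: −αΔT+βΔS = −(2.3 × 10⁻⁴)(-4.1)+(7.9 × 10⁻⁴)(+0.89) = 1.6 × 10⁻³ → stable
The 218–221 m interval has Δρ < 0: lighter water underlies denser water.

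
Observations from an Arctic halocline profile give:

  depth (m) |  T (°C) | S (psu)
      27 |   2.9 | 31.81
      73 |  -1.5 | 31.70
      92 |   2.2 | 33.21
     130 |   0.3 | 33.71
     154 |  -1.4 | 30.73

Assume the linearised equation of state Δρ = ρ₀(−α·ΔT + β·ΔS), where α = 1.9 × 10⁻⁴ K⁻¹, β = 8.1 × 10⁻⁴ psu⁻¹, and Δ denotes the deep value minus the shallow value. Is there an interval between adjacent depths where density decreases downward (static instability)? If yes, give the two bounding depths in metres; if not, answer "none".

Evaluate Δρ/ρ₀ = −αΔT + βΔS across each adjacent pair:
  27–73 m: −αΔT+βΔS = −(1.9 × 10⁻⁴)(-4.4)+(8.1 × 10⁻⁴)(-0.11) = 7.5 × 10⁻⁴ → stable
  73–92 m: −αΔT+βΔS = −(1.9 × 10⁻⁴)(+3.7)+(8.1 × 10⁻⁴)(+1.51) = 5.2 × 10⁻⁴ → stable
  92–130 m: −αΔT+βΔS = −(1.9 × 10⁻⁴)(-1.9)+(8.1 × 10⁻⁴)(+0.50) = 7.7 × 10⁻⁴ → stable
  130–154 m: −αΔT+βΔS = −(1.9 × 10⁻⁴)(-1.7)+(8.1 × 10⁻⁴)(-2.98) = -2.1 × 10⁻³ → UNSTABLE
The 130–154 m interval has Δρ < 0: lighter water underlies denser water.

130–154 m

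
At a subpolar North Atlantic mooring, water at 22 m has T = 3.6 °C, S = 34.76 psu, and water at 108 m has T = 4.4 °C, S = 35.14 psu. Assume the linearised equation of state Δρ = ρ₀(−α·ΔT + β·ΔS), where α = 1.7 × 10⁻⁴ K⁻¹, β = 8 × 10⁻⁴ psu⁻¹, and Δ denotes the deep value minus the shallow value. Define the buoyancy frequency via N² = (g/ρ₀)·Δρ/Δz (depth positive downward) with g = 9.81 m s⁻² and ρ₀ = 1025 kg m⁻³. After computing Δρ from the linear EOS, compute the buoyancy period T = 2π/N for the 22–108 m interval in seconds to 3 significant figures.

ΔT = +0.8 K, ΔS = +0.38 psu (deep − shallow).
Δρ/ρ₀ = −αΔT + βΔS = -1.36 × 10⁻⁴ + 3.04 × 10⁻⁴ = 1.68 × 10⁻⁴, so Δρ ≈ 0.1722 kg m⁻³.
N² = (g/ρ₀)·Δρ/Δz = g·(Δρ/ρ₀)/Δz = 9.81 × 1.68 × 10⁻⁴ / 86 = 1.9164 × 10⁻⁵ s⁻².
N = √(1.9164 × 10⁻⁵) = 4.3777 × 10⁻³ rad s⁻¹ → T = 2π/N = 1.4353 × 10³ s ≈ 1.44 × 10³ s.

1.44 × 10³ s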